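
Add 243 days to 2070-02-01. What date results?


Start: 2070-02-01, add 243 days
February 2070 has 28 days: 28 - 1 = 27 days to February 28 -> 216 left
March 2070 has 31 days -> 185 left
April 2070 has 30 days -> 155 left
May 2070 has 31 days -> 124 left
June 2070 has 30 days -> 94 left
July 2070 has 31 days -> 63 left
August 2070 has 31 days -> 32 left
September 2070 has 30 days -> 2 left
October 2070: 2 <= 31 -> lands on October 2

Result: 2070-10-02


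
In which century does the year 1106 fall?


Century = (year - 1) // 100 + 1
= (1106 - 1) // 100 + 1
= 1105 // 100 + 1
= 11 + 1

12th century


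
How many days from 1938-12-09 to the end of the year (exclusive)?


Day of year: 343 of 365
Remaining = 365 - 343

22 days


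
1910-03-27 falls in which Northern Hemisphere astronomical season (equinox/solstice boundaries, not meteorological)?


Date: March 27
Astronomical Spring (approx.; exact equinox/solstice day varies by year): March 20 to June 20
March 27 falls within the Spring window

Spring


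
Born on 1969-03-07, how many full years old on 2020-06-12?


Birth: 1969-03-07
Reference: 2020-06-12
Year difference: 2020 - 1969 = 51

51 years old


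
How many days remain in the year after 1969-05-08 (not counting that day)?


Day of year: 128 of 365
Remaining = 365 - 128

237 days


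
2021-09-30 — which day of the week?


Date: September 30, 2021
Anchor: Jan 1, 2021. With p = 2021 - 1 = 2020: (p + p//4 - p//100 + p//400) mod 7 = (2020 + 505 - 20 + 5) mod 7 = 2510 mod 7 = 4 -> Friday (Mon=0 ... Sun=6)
Days before September (Jan-Aug): 243; offset = 243 + 30 - 1 = 272
Weekday index = (4 + 272) mod 7 = 3

Day of the week: Thursday


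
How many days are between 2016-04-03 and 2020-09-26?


From 2016-04-03 to 2020-09-26
2016-04-03: days before April = 31 + 29 + 31 = 91 (2016 is a leap year); day of year = 91 + 3 = 94
2020-09-26: days before September = 31 + 29 + 31 + 30 + 31 + 30 + 31 + 31 = 244 (2020 is a leap year); day of year = 244 + 26 = 270
Rest of 2016: 366 - 94 = 272
Full years 2017 (365), 2018 (365), 2019 (365): 1095
Total = 272 + 1095 + 270 = 1637

1637 days


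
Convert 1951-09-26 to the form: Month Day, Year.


ISO 1951-09-26 parses as year=1951, month=09, day=26
Month 9 -> September

September 26, 1951


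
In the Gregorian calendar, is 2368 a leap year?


Gregorian leap year rule: divisible by 4, but not by 100, unless also by 400.
2368 is divisible by 4 but not 100 -> leap year

Yes


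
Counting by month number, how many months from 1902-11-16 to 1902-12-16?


From November 1902 to December 1902
0 years * 12 = 0 months, plus 1 month = 1

1 month


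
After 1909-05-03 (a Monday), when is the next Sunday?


Current: Monday
Target: Sunday
Days ahead: 6

Next Sunday: 1909-05-09


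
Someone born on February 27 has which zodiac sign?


Date: February 27
Conventional tropical zodiac dates: Pisces from February 19 onward; Aries starts March 21
February 27 falls within the Pisces range

Pisces


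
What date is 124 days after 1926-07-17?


Start: 1926-07-17, add 124 days
July 1926 has 31 days: 31 - 17 = 14 days to July 31 -> 110 left
August 1926 has 31 days -> 79 left
September 1926 has 30 days -> 49 left
October 1926 has 31 days -> 18 left
November 1926: 18 <= 30 -> lands on November 18

Result: 1926-11-18


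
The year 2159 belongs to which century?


Century = (year - 1) // 100 + 1
= (2159 - 1) // 100 + 1
= 2158 // 100 + 1
= 21 + 1

22nd century


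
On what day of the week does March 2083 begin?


Target: March 1, 2083
Anchor: Jan 1, 2083. With p = 2083 - 1 = 2082: (p + p//4 - p//100 + p//400) mod 7 = (2082 + 520 - 20 + 5) mod 7 = 2587 mod 7 = 4 -> Friday (Mon=0 ... Sun=6)
Days before March (Jan-Feb): 59 days
Weekday index = (4 + 59) mod 7 = 0

Monday


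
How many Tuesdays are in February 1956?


February 1956 has 29 days
Anchor: Jan 1, 1956. With p = 1956 - 1 = 1955: (p + p//4 - p//100 + p//400) mod 7 = (1955 + 488 - 19 + 4) mod 7 = 2428 mod 7 = 6 -> Sunday (Mon=0 ... Sun=6)
Days before February (Jan): 31; February 1 index = (6 + 31) mod 7 = 2 -> Wednesday
First Tuesday is February 7
Tuesdays: 7, 14, 21, 28

4 Tuesdays


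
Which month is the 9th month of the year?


Month 9 of 12

September


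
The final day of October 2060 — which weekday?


October 2060 has 31 days
Anchor: Jan 1, 2060. With p = 2060 - 1 = 2059: (p + p//4 - p//100 + p//400) mod 7 = (2059 + 514 - 20 + 5) mod 7 = 2558 mod 7 = 3 -> Thursday (Mon=0 ... Sun=6)
Days before October (Jan-Sep): 274; October 1 index = (3 + 274) mod 7 = 4 -> Friday
Last day offset: 31 - 1 = 30 days
Weekday index = (4 + 30) mod 7 = 6

Sunday, October 31


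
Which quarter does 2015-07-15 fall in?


Month: July (month 7)
Q1: Jan-Mar, Q2: Apr-Jun, Q3: Jul-Sep, Q4: Oct-Dec

Q3


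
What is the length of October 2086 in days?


October 2086

31 days


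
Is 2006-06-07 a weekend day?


Anchor: Jan 1, 2006. With p = 2006 - 1 = 2005: (p + p//4 - p//100 + p//400) mod 7 = (2005 + 501 - 20 + 5) mod 7 = 2491 mod 7 = 6 -> Sunday (Mon=0 ... Sun=6)
Day of year: 158; offset = 157
Weekday index = (6 + 157) mod 7 = 2 -> Wednesday
Weekend days: Saturday, Sunday

No


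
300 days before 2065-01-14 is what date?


Start: 2065-01-14, subtract 300 days
Back 14 days from January 14 reaches December 31, 2064 -> 286 left
December 2064 has 31 days -> back to November 30, 2064 -> 255 left
November 2064 has 30 days -> back to October 31, 2064 -> 225 left
October 2064 has 31 days -> back to September 30, 2064 -> 194 left
September 2064 has 30 days -> back to August 31, 2064 -> 164 left
August 2064 has 31 days -> back to July 31, 2064 -> 133 left
July 2064 has 31 days -> back to June 30, 2064 -> 102 left
June 2064 has 30 days -> back to May 31, 2064 -> 72 left
May 2064 has 31 days -> back to April 30, 2064 -> 41 left
April 2064 has 30 days -> back to March 31, 2064 -> 11 left
March 2064: 31 - 11 = 20 -> lands on March 20

Result: 2064-03-20


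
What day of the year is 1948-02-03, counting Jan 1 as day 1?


Date: February 3, 1948
Days in months 1 through 1: 31
Plus 3 days in February

Day of year: 34


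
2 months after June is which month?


June is month 6
6 + 2 = 8

August


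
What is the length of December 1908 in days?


December 1908

31 days


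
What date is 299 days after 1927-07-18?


Start: 1927-07-18, add 299 days
July 1927 has 31 days: 31 - 18 = 13 days to July 31 -> 286 left
August 1927 has 31 days -> 255 left
September 1927 has 30 days -> 225 left
October 1927 has 31 days -> 194 left
November 1927 has 30 days -> 164 left
December 1927 has 31 days -> 133 left
January 1928 has 31 days -> 102 left
February 1928 has 29 days -> 73 left
March 1928 has 31 days -> 42 left
April 1928 has 30 days -> 12 left
May 1928: 12 <= 31 -> lands on May 12

Result: 1928-05-12


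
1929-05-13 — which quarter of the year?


Month: May (month 5)
Q1: Jan-Mar, Q2: Apr-Jun, Q3: Jul-Sep, Q4: Oct-Dec

Q2


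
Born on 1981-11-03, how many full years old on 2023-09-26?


Birth: 1981-11-03
Reference: 2023-09-26
Year difference: 2023 - 1981 = 42
Birthday not yet reached in 2023, subtract 1

41 years old


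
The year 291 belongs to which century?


Century = (year - 1) // 100 + 1
= (291 - 1) // 100 + 1
= 290 // 100 + 1
= 2 + 1

3rd century


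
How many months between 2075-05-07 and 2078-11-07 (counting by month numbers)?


From May 2075 to November 2078
3 years * 12 = 36 months, plus 6 months = 42

42 months


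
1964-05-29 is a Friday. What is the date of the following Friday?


Current: Friday
Target: Friday
Days ahead: 7

Next Friday: 1964-06-05


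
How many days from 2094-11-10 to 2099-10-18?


From 2094-11-10 to 2099-10-18
2094-11-10: days before November = 31 + 28 + 31 + 30 + 31 + 30 + 31 + 31 + 30 + 31 = 304 (2094 is not a leap year); day of year = 304 + 10 = 314
2099-10-18: days before October = 31 + 28 + 31 + 30 + 31 + 30 + 31 + 31 + 30 = 273 (2099 is not a leap year); day of year = 273 + 18 = 291
Rest of 2094: 365 - 314 = 51
Full years 2095 (365), 2096 (366), 2097 (365), 2098 (365): 1461
Total = 51 + 1461 + 291 = 1803

1803 days


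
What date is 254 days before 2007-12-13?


Start: 2007-12-13, subtract 254 days
Back 13 days from December 13 reaches November 30, 2007 -> 241 left
November 2007 has 30 days -> back to October 31, 2007 -> 211 left
October 2007 has 31 days -> back to September 30, 2007 -> 180 left
September 2007 has 30 days -> back to August 31, 2007 -> 150 left
August 2007 has 31 days -> back to July 31, 2007 -> 119 left
July 2007 has 31 days -> back to June 30, 2007 -> 88 left
June 2007 has 30 days -> back to May 31, 2007 -> 58 left
May 2007 has 31 days -> back to April 30, 2007 -> 27 left
April 2007: 30 - 27 = 3 -> lands on April 3

Result: 2007-04-03


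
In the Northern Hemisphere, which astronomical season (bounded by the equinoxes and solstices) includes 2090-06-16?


Date: June 16
Astronomical Spring (approx.; exact equinox/solstice day varies by year): March 20 to June 20
June 16 falls within the Spring window

Spring


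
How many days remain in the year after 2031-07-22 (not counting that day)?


Day of year: 203 of 365
Remaining = 365 - 203

162 days


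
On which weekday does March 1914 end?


March 1914 has 31 days
Anchor: Jan 1, 1914. With p = 1914 - 1 = 1913: (p + p//4 - p//100 + p//400) mod 7 = (1913 + 478 - 19 + 4) mod 7 = 2376 mod 7 = 3 -> Thursday (Mon=0 ... Sun=6)
Days before March (Jan-Feb): 59; March 1 index = (3 + 59) mod 7 = 6 -> Sunday
Last day offset: 31 - 1 = 30 days
Weekday index = (6 + 30) mod 7 = 1

Tuesday, March 31


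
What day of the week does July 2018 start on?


Target: July 1, 2018
Anchor: Jan 1, 2018. With p = 2018 - 1 = 2017: (p + p//4 - p//100 + p//400) mod 7 = (2017 + 504 - 20 + 5) mod 7 = 2506 mod 7 = 0 -> Monday (Mon=0 ... Sun=6)
Days before July (Jan-Jun): 181 days
Weekday index = (0 + 181) mod 7 = 6

Sunday


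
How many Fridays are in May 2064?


May 2064 has 31 days
Anchor: Jan 1, 2064. With p = 2064 - 1 = 2063: (p + p//4 - p//100 + p//400) mod 7 = (2063 + 515 - 20 + 5) mod 7 = 2563 mod 7 = 1 -> Tuesday (Mon=0 ... Sun=6)
Days before May (Jan-Apr): 121; May 1 index = (1 + 121) mod 7 = 3 -> Thursday
First Friday is May 2
Fridays: 2, 9, 16, 23, 30

5 Fridays


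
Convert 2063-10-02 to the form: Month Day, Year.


ISO 2063-10-02 parses as year=2063, month=10, day=02
Month 10 -> October

October 2, 2063


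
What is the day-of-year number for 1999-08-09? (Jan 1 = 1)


Date: August 9, 1999
Days in months 1 through 7: 212
Plus 9 days in August

Day of year: 221


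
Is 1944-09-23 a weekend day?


Anchor: Jan 1, 1944. With p = 1944 - 1 = 1943: (p + p//4 - p//100 + p//400) mod 7 = (1943 + 485 - 19 + 4) mod 7 = 2413 mod 7 = 5 -> Saturday (Mon=0 ... Sun=6)
Day of year: 267; offset = 266
Weekday index = (5 + 266) mod 7 = 5 -> Saturday
Weekend days: Saturday, Sunday

Yes


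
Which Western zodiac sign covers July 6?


Date: July 6
Conventional tropical zodiac dates: Cancer from June 21 onward; Leo starts July 23
July 6 falls within the Cancer range

Cancer


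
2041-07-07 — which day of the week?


Date: July 7, 2041
Anchor: Jan 1, 2041. With p = 2041 - 1 = 2040: (p + p//4 - p//100 + p//400) mod 7 = (2040 + 510 - 20 + 5) mod 7 = 2535 mod 7 = 1 -> Tuesday (Mon=0 ... Sun=6)
Days before July (Jan-Jun): 181; offset = 181 + 7 - 1 = 187
Weekday index = (1 + 187) mod 7 = 6

Day of the week: Sunday


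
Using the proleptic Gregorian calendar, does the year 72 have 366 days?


Gregorian leap year rule: divisible by 4, but not by 100, unless also by 400.
72 is divisible by 4 but not 100 -> leap year

Yes


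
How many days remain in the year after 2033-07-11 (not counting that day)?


Day of year: 192 of 365
Remaining = 365 - 192

173 days


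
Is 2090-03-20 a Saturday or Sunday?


Anchor: Jan 1, 2090. With p = 2090 - 1 = 2089: (p + p//4 - p//100 + p//400) mod 7 = (2089 + 522 - 20 + 5) mod 7 = 2596 mod 7 = 6 -> Sunday (Mon=0 ... Sun=6)
Day of year: 79; offset = 78
Weekday index = (6 + 78) mod 7 = 0 -> Monday
Weekend days: Saturday, Sunday

No


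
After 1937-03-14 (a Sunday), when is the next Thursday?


Current: Sunday
Target: Thursday
Days ahead: 4

Next Thursday: 1937-03-18


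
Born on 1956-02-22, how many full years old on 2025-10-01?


Birth: 1956-02-22
Reference: 2025-10-01
Year difference: 2025 - 1956 = 69

69 years old


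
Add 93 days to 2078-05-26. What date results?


Start: 2078-05-26, add 93 days
May 2078 has 31 days: 31 - 26 = 5 days to May 31 -> 88 left
June 2078 has 30 days -> 58 left
July 2078 has 31 days -> 27 left
August 2078: 27 <= 31 -> lands on August 27

Result: 2078-08-27


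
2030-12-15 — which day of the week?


Date: December 15, 2030
Anchor: Jan 1, 2030. With p = 2030 - 1 = 2029: (p + p//4 - p//100 + p//400) mod 7 = (2029 + 507 - 20 + 5) mod 7 = 2521 mod 7 = 1 -> Tuesday (Mon=0 ... Sun=6)
Days before December (Jan-Nov): 334; offset = 334 + 15 - 1 = 348
Weekday index = (1 + 348) mod 7 = 6

Day of the week: Sunday


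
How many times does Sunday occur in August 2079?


August 2079 has 31 days
Anchor: Jan 1, 2079. With p = 2079 - 1 = 2078: (p + p//4 - p//100 + p//400) mod 7 = (2078 + 519 - 20 + 5) mod 7 = 2582 mod 7 = 6 -> Sunday (Mon=0 ... Sun=6)
Days before August (Jan-Jul): 212; August 1 index = (6 + 212) mod 7 = 1 -> Tuesday
First Sunday is August 6
Sundays: 6, 13, 20, 27

4 Sundays


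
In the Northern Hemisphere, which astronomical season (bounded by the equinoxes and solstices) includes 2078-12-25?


Date: December 25
Astronomical Winter (approx.; exact equinox/solstice day varies by year): December 21 to March 19
December 25 falls within the Winter window

Winter


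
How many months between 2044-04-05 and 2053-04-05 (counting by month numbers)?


From April 2044 to April 2053
9 years * 12 = 108 months = 108

108 months


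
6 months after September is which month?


September is month 9
9 + 6 = 15; wrap: 15 - 12 = 3

March


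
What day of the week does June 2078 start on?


Target: June 1, 2078
Anchor: Jan 1, 2078. With p = 2078 - 1 = 2077: (p + p//4 - p//100 + p//400) mod 7 = (2077 + 519 - 20 + 5) mod 7 = 2581 mod 7 = 5 -> Saturday (Mon=0 ... Sun=6)
Days before June (Jan-May): 151 days
Weekday index = (5 + 151) mod 7 = 2

Wednesday


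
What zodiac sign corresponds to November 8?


Date: November 8
Conventional tropical zodiac dates: Scorpio from October 23 onward; Sagittarius starts November 22
November 8 falls within the Scorpio range

Scorpio


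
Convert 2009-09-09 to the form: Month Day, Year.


ISO 2009-09-09 parses as year=2009, month=09, day=09
Month 9 -> September

September 9, 2009


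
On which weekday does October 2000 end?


October 2000 has 31 days
Anchor: Jan 1, 2000. With p = 2000 - 1 = 1999: (p + p//4 - p//100 + p//400) mod 7 = (1999 + 499 - 19 + 4) mod 7 = 2483 mod 7 = 5 -> Saturday (Mon=0 ... Sun=6)
Days before October (Jan-Sep): 274; October 1 index = (5 + 274) mod 7 = 6 -> Sunday
Last day offset: 31 - 1 = 30 days
Weekday index = (6 + 30) mod 7 = 1

Tuesday, October 31


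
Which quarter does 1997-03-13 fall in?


Month: March (month 3)
Q1: Jan-Mar, Q2: Apr-Jun, Q3: Jul-Sep, Q4: Oct-Dec

Q1


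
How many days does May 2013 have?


May 2013

31 days


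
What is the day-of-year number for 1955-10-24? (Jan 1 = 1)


Date: October 24, 1955
Days in months 1 through 9: 273
Plus 24 days in October

Day of year: 297


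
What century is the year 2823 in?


Century = (year - 1) // 100 + 1
= (2823 - 1) // 100 + 1
= 2822 // 100 + 1
= 28 + 1

29th century


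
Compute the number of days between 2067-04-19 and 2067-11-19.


From 2067-04-19 to 2067-11-19
2067-04-19: days before April = 31 + 28 + 31 = 90 (2067 is not a leap year); day of year = 90 + 19 = 109
2067-11-19: days before November = 31 + 28 + 31 + 30 + 31 + 30 + 31 + 31 + 30 + 31 = 304 (2067 is not a leap year); day of year = 304 + 19 = 323
Same year: 323 - 109 = 214

214 days


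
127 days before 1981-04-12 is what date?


Start: 1981-04-12, subtract 127 days
Back 12 days from April 12 reaches March 31, 1981 -> 115 left
March 1981 has 31 days -> back to February 28, 1981 -> 84 left
February 1981 has 28 days -> back to January 31, 1981 -> 56 left
January 1981 has 31 days -> back to December 31, 1980 -> 25 left
December 1980: 31 - 25 = 6 -> lands on December 6

Result: 1980-12-06


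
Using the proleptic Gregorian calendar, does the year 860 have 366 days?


Gregorian leap year rule: divisible by 4, but not by 100, unless also by 400.
860 is divisible by 4 but not 100 -> leap year

Yes


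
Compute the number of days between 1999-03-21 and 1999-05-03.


From 1999-03-21 to 1999-05-03
1999-03-21: days before March = 31 + 28 = 59 (1999 is not a leap year); day of year = 59 + 21 = 80
1999-05-03: days before May = 31 + 28 + 31 + 30 = 120 (1999 is not a leap year); day of year = 120 + 3 = 123
Same year: 123 - 80 = 43

43 days


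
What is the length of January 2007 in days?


January 2007

31 days


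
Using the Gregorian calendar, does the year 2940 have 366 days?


Gregorian leap year rule: divisible by 4, but not by 100, unless also by 400.
2940 is divisible by 4 but not 100 -> leap year

Yes


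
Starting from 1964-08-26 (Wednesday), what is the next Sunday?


Current: Wednesday
Target: Sunday
Days ahead: 4

Next Sunday: 1964-08-30


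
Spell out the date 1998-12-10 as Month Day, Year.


ISO 1998-12-10 parses as year=1998, month=12, day=10
Month 12 -> December

December 10, 1998


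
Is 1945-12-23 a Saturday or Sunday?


Anchor: Jan 1, 1945. With p = 1945 - 1 = 1944: (p + p//4 - p//100 + p//400) mod 7 = (1944 + 486 - 19 + 4) mod 7 = 2415 mod 7 = 0 -> Monday (Mon=0 ... Sun=6)
Day of year: 357; offset = 356
Weekday index = (0 + 356) mod 7 = 6 -> Sunday
Weekend days: Saturday, Sunday

Yes


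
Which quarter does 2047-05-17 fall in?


Month: May (month 5)
Q1: Jan-Mar, Q2: Apr-Jun, Q3: Jul-Sep, Q4: Oct-Dec

Q2


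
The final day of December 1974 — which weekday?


December 1974 has 31 days
Anchor: Jan 1, 1974. With p = 1974 - 1 = 1973: (p + p//4 - p//100 + p//400) mod 7 = (1973 + 493 - 19 + 4) mod 7 = 2451 mod 7 = 1 -> Tuesday (Mon=0 ... Sun=6)
Days before December (Jan-Nov): 334; December 1 index = (1 + 334) mod 7 = 6 -> Sunday
Last day offset: 31 - 1 = 30 days
Weekday index = (6 + 30) mod 7 = 1

Tuesday, December 31


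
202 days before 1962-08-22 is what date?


Start: 1962-08-22, subtract 202 days
Back 22 days from August 22 reaches July 31, 1962 -> 180 left
July 1962 has 31 days -> back to June 30, 1962 -> 149 left
June 1962 has 30 days -> back to May 31, 1962 -> 119 left
May 1962 has 31 days -> back to April 30, 1962 -> 88 left
April 1962 has 30 days -> back to March 31, 1962 -> 58 left
March 1962 has 31 days -> back to February 28, 1962 -> 27 left
February 1962: 28 - 27 = 1 -> lands on February 1

Result: 1962-02-01


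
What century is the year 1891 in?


Century = (year - 1) // 100 + 1
= (1891 - 1) // 100 + 1
= 1890 // 100 + 1
= 18 + 1

19th century


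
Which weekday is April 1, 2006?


Target: April 1, 2006
Anchor: Jan 1, 2006. With p = 2006 - 1 = 2005: (p + p//4 - p//100 + p//400) mod 7 = (2005 + 501 - 20 + 5) mod 7 = 2491 mod 7 = 6 -> Sunday (Mon=0 ... Sun=6)
Days before April (Jan-Mar): 90 days
Weekday index = (6 + 90) mod 7 = 5

Saturday


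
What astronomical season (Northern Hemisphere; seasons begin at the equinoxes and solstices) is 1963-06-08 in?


Date: June 8
Astronomical Spring (approx.; exact equinox/solstice day varies by year): March 20 to June 20
June 8 falls within the Spring window

Spring


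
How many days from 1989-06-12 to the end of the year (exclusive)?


Day of year: 163 of 365
Remaining = 365 - 163

202 days


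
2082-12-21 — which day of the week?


Date: December 21, 2082
Anchor: Jan 1, 2082. With p = 2082 - 1 = 2081: (p + p//4 - p//100 + p//400) mod 7 = (2081 + 520 - 20 + 5) mod 7 = 2586 mod 7 = 3 -> Thursday (Mon=0 ... Sun=6)
Days before December (Jan-Nov): 334; offset = 334 + 21 - 1 = 354
Weekday index = (3 + 354) mod 7 = 0

Day of the week: Monday


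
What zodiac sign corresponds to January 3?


Date: January 3
Conventional tropical zodiac dates: Capricorn from December 22 onward; Aquarius starts January 20
January 3 falls within the Capricorn range

Capricorn


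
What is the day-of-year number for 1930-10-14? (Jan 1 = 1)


Date: October 14, 1930
Days in months 1 through 9: 273
Plus 14 days in October

Day of year: 287


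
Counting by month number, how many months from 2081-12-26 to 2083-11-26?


From December 2081 to November 2083
2 years * 12 = 24 months, minus 1 month = 23

23 months


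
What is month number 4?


Month 4 of 12

April


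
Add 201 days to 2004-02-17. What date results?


Start: 2004-02-17, add 201 days
February 2004 has 29 days: 29 - 17 = 12 days to February 29 -> 189 left
March 2004 has 31 days -> 158 left
April 2004 has 30 days -> 128 left
May 2004 has 31 days -> 97 left
June 2004 has 30 days -> 67 left
July 2004 has 31 days -> 36 left
August 2004 has 31 days -> 5 left
September 2004: 5 <= 30 -> lands on September 5

Result: 2004-09-05


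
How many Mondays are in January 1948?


January 1948 has 31 days
Anchor: Jan 1, 1948. With p = 1948 - 1 = 1947: (p + p//4 - p//100 + p//400) mod 7 = (1947 + 486 - 19 + 4) mod 7 = 2418 mod 7 = 3 -> Thursday (Mon=0 ... Sun=6)
January 1 is the anchor itself -> Thursday
First Monday is January 5
Mondays: 5, 12, 19, 26

4 Mondays


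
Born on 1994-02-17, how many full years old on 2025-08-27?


Birth: 1994-02-17
Reference: 2025-08-27
Year difference: 2025 - 1994 = 31

31 years old


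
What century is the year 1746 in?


Century = (year - 1) // 100 + 1
= (1746 - 1) // 100 + 1
= 1745 // 100 + 1
= 17 + 1

18th century


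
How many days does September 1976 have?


September 1976

30 days


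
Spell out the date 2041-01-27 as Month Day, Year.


ISO 2041-01-27 parses as year=2041, month=01, day=27
Month 1 -> January

January 27, 2041


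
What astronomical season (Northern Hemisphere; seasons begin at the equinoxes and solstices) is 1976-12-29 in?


Date: December 29
Astronomical Winter (approx.; exact equinox/solstice day varies by year): December 21 to March 19
December 29 falls within the Winter window

Winter


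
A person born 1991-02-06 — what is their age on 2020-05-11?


Birth: 1991-02-06
Reference: 2020-05-11
Year difference: 2020 - 1991 = 29

29 years old


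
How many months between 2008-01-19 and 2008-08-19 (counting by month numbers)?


From January 2008 to August 2008
0 years * 12 = 0 months, plus 7 months = 7

7 months


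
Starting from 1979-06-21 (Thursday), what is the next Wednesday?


Current: Thursday
Target: Wednesday
Days ahead: 6

Next Wednesday: 1979-06-27


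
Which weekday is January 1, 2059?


Target: January 1, 2059
Anchor: Jan 1, 2059. With p = 2059 - 1 = 2058: (p + p//4 - p//100 + p//400) mod 7 = (2058 + 514 - 20 + 5) mod 7 = 2557 mod 7 = 2 -> Wednesday (Mon=0 ... Sun=6)
Offset from anchor: 0 days
Weekday index = (2 + 0) mod 7 = 2

Wednesday


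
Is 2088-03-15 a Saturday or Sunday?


Anchor: Jan 1, 2088. With p = 2088 - 1 = 2087: (p + p//4 - p//100 + p//400) mod 7 = (2087 + 521 - 20 + 5) mod 7 = 2593 mod 7 = 3 -> Thursday (Mon=0 ... Sun=6)
Day of year: 75; offset = 74
Weekday index = (3 + 74) mod 7 = 0 -> Monday
Weekend days: Saturday, Sunday

No


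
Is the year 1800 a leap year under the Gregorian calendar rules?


Gregorian leap year rule: divisible by 4, but not by 100, unless also by 400.
1800 is divisible by 100 but not 400 -> not a leap year

No


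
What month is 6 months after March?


March is month 3
3 + 6 = 9

September


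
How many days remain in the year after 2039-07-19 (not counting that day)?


Day of year: 200 of 365
Remaining = 365 - 200

165 days


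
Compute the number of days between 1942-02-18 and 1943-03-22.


From 1942-02-18 to 1943-03-22
1942-02-18: days before February = 31; day of year = 31 + 18 = 49
1943-03-22: days before March = 31 + 28 = 59 (1943 is not a leap year); day of year = 59 + 22 = 81
Rest of 1942: 365 - 49 = 316
Total = 316 + 81 = 397

397 days


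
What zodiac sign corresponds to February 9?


Date: February 9
Conventional tropical zodiac dates: Aquarius from January 20 onward; Pisces starts February 19
February 9 falls within the Aquarius range

Aquarius


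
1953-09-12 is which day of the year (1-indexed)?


Date: September 12, 1953
Days in months 1 through 8: 243
Plus 12 days in September

Day of year: 255


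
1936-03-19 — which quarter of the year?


Month: March (month 3)
Q1: Jan-Mar, Q2: Apr-Jun, Q3: Jul-Sep, Q4: Oct-Dec

Q1


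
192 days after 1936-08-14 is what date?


Start: 1936-08-14, add 192 days
August 1936 has 31 days: 31 - 14 = 17 days to August 31 -> 175 left
September 1936 has 30 days -> 145 left
October 1936 has 31 days -> 114 left
November 1936 has 30 days -> 84 left
December 1936 has 31 days -> 53 left
January 1937 has 31 days -> 22 left
February 1937: 22 <= 28 -> lands on February 22

Result: 1937-02-22


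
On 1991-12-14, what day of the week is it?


Date: December 14, 1991
Anchor: Jan 1, 1991. With p = 1991 - 1 = 1990: (p + p//4 - p//100 + p//400) mod 7 = (1990 + 497 - 19 + 4) mod 7 = 2472 mod 7 = 1 -> Tuesday (Mon=0 ... Sun=6)
Days before December (Jan-Nov): 334; offset = 334 + 14 - 1 = 347
Weekday index = (1 + 347) mod 7 = 5

Day of the week: Saturday


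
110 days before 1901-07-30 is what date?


Start: 1901-07-30, subtract 110 days
Back 30 days from July 30 reaches June 30, 1901 -> 80 left
June 1901 has 30 days -> back to May 31, 1901 -> 50 left
May 1901 has 31 days -> back to April 30, 1901 -> 19 left
April 1901: 30 - 19 = 11 -> lands on April 11

Result: 1901-04-11


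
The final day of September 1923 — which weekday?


September 1923 has 30 days
Anchor: Jan 1, 1923. With p = 1923 - 1 = 1922: (p + p//4 - p//100 + p//400) mod 7 = (1922 + 480 - 19 + 4) mod 7 = 2387 mod 7 = 0 -> Monday (Mon=0 ... Sun=6)
Days before September (Jan-Aug): 243; September 1 index = (0 + 243) mod 7 = 5 -> Saturday
Last day offset: 30 - 1 = 29 days
Weekday index = (5 + 29) mod 7 = 6

Sunday, September 30


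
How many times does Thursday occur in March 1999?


March 1999 has 31 days
Anchor: Jan 1, 1999. With p = 1999 - 1 = 1998: (p + p//4 - p//100 + p//400) mod 7 = (1998 + 499 - 19 + 4) mod 7 = 2482 mod 7 = 4 -> Friday (Mon=0 ... Sun=6)
Days before March (Jan-Feb): 59; March 1 index = (4 + 59) mod 7 = 0 -> Monday
First Thursday is March 4
Thursdays: 4, 11, 18, 25

4 Thursdays


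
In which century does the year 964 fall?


Century = (year - 1) // 100 + 1
= (964 - 1) // 100 + 1
= 963 // 100 + 1
= 9 + 1

10th century


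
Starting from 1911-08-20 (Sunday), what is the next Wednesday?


Current: Sunday
Target: Wednesday
Days ahead: 3

Next Wednesday: 1911-08-23


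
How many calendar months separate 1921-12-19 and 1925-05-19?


From December 1921 to May 1925
4 years * 12 = 48 months, minus 7 months = 41

41 months


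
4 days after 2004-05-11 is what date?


Start: 2004-05-11, add 4 days
May 2004 has 31 days; 11 + 4 = 15 stays within May

Result: 2004-05-15


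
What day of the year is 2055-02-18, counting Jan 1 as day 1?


Date: February 18, 2055
Days in months 1 through 1: 31
Plus 18 days in February

Day of year: 49


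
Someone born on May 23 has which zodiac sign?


Date: May 23
Conventional tropical zodiac dates: Gemini from May 21 onward; Cancer starts June 21
May 23 falls within the Gemini range

Gemini


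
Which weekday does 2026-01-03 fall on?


Date: January 3, 2026
Anchor: Jan 1, 2026. With p = 2026 - 1 = 2025: (p + p//4 - p//100 + p//400) mod 7 = (2025 + 506 - 20 + 5) mod 7 = 2516 mod 7 = 3 -> Thursday (Mon=0 ... Sun=6)
Days into year = 3 - 1 = 2
Weekday index = (3 + 2) mod 7 = 5

Day of the week: Saturday


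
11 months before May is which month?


May is month 5
5 - 11 = -6; wrap: -6 + 12 = 6

June


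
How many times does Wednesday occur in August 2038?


August 2038 has 31 days
Anchor: Jan 1, 2038. With p = 2038 - 1 = 2037: (p + p//4 - p//100 + p//400) mod 7 = (2037 + 509 - 20 + 5) mod 7 = 2531 mod 7 = 4 -> Friday (Mon=0 ... Sun=6)
Days before August (Jan-Jul): 212; August 1 index = (4 + 212) mod 7 = 6 -> Sunday
First Wednesday is August 4
Wednesdays: 4, 11, 18, 25

4 Wednesdays


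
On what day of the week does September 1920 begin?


Target: September 1, 1920
Anchor: Jan 1, 1920. With p = 1920 - 1 = 1919: (p + p//4 - p//100 + p//400) mod 7 = (1919 + 479 - 19 + 4) mod 7 = 2383 mod 7 = 3 -> Thursday (Mon=0 ... Sun=6)
Days before September (Jan-Aug): 244 days
Weekday index = (3 + 244) mod 7 = 2

Wednesday


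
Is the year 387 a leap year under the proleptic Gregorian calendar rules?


Gregorian leap year rule: divisible by 4, but not by 100, unless also by 400.
387 is not divisible by 4 -> not a leap year

No


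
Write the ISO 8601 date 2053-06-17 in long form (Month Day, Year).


ISO 2053-06-17 parses as year=2053, month=06, day=17
Month 6 -> June

June 17, 2053


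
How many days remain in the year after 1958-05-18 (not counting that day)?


Day of year: 138 of 365
Remaining = 365 - 138

227 days


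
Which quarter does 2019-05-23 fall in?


Month: May (month 5)
Q1: Jan-Mar, Q2: Apr-Jun, Q3: Jul-Sep, Q4: Oct-Dec

Q2


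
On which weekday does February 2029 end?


February 2029 has 28 days
Anchor: Jan 1, 2029. With p = 2029 - 1 = 2028: (p + p//4 - p//100 + p//400) mod 7 = (2028 + 507 - 20 + 5) mod 7 = 2520 mod 7 = 0 -> Monday (Mon=0 ... Sun=6)
Days before February (Jan): 31; February 1 index = (0 + 31) mod 7 = 3 -> Thursday
Last day offset: 28 - 1 = 27 days
Weekday index = (3 + 27) mod 7 = 2

Wednesday, February 28


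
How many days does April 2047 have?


April 2047

30 days


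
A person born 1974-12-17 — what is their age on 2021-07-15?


Birth: 1974-12-17
Reference: 2021-07-15
Year difference: 2021 - 1974 = 47
Birthday not yet reached in 2021, subtract 1

46 years old


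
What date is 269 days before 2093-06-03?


Start: 2093-06-03, subtract 269 days
Back 3 days from June 3 reaches May 31, 2093 -> 266 left
May 2093 has 31 days -> back to April 30, 2093 -> 235 left
April 2093 has 30 days -> back to March 31, 2093 -> 205 left
March 2093 has 31 days -> back to February 28, 2093 -> 174 left
February 2093 has 28 days -> back to January 31, 2093 -> 146 left
January 2093 has 31 days -> back to December 31, 2092 -> 115 left
December 2092 has 31 days -> back to November 30, 2092 -> 84 left
November 2092 has 30 days -> back to October 31, 2092 -> 54 left
October 2092 has 31 days -> back to September 30, 2092 -> 23 left
September 2092: 30 - 23 = 7 -> lands on September 7

Result: 2092-09-07


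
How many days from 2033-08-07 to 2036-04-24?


From 2033-08-07 to 2036-04-24
2033-08-07: days before August = 31 + 28 + 31 + 30 + 31 + 30 + 31 = 212 (2033 is not a leap year); day of year = 212 + 7 = 219
2036-04-24: days before April = 31 + 29 + 31 = 91 (2036 is a leap year); day of year = 91 + 24 = 115
Rest of 2033: 365 - 219 = 146
Full years 2034 (365), 2035 (365): 730
Total = 146 + 730 + 115 = 991

991 days


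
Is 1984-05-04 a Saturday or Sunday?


Anchor: Jan 1, 1984. With p = 1984 - 1 = 1983: (p + p//4 - p//100 + p//400) mod 7 = (1983 + 495 - 19 + 4) mod 7 = 2463 mod 7 = 6 -> Sunday (Mon=0 ... Sun=6)
Day of year: 125; offset = 124
Weekday index = (6 + 124) mod 7 = 4 -> Friday
Weekend days: Saturday, Sunday

No


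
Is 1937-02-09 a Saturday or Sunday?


Anchor: Jan 1, 1937. With p = 1937 - 1 = 1936: (p + p//4 - p//100 + p//400) mod 7 = (1936 + 484 - 19 + 4) mod 7 = 2405 mod 7 = 4 -> Friday (Mon=0 ... Sun=6)
Day of year: 40; offset = 39
Weekday index = (4 + 39) mod 7 = 1 -> Tuesday
Weekend days: Saturday, Sunday

No


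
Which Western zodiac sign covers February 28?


Date: February 28
Conventional tropical zodiac dates: Pisces from February 19 onward; Aries starts March 21
February 28 falls within the Pisces range

Pisces


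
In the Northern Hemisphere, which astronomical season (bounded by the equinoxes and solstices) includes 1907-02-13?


Date: February 13
Astronomical Winter (approx.; exact equinox/solstice day varies by year): December 21 to March 19
February 13 falls within the Winter window

Winter


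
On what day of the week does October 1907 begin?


Target: October 1, 1907
Anchor: Jan 1, 1907. With p = 1907 - 1 = 1906: (p + p//4 - p//100 + p//400) mod 7 = (1906 + 476 - 19 + 4) mod 7 = 2367 mod 7 = 1 -> Tuesday (Mon=0 ... Sun=6)
Days before October (Jan-Sep): 273 days
Weekday index = (1 + 273) mod 7 = 1

Tuesday


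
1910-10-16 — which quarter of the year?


Month: October (month 10)
Q1: Jan-Mar, Q2: Apr-Jun, Q3: Jul-Sep, Q4: Oct-Dec

Q4


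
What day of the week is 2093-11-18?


Date: November 18, 2093
Anchor: Jan 1, 2093. With p = 2093 - 1 = 2092: (p + p//4 - p//100 + p//400) mod 7 = (2092 + 523 - 20 + 5) mod 7 = 2600 mod 7 = 3 -> Thursday (Mon=0 ... Sun=6)
Days before November (Jan-Oct): 304; offset = 304 + 18 - 1 = 321
Weekday index = (3 + 321) mod 7 = 2

Day of the week: Wednesday


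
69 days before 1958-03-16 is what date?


Start: 1958-03-16, subtract 69 days
Back 16 days from March 16 reaches February 28, 1958 -> 53 left
February 1958 has 28 days -> back to January 31, 1958 -> 25 left
January 1958: 31 - 25 = 6 -> lands on January 6

Result: 1958-01-06


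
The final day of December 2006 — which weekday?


December 2006 has 31 days
Anchor: Jan 1, 2006. With p = 2006 - 1 = 2005: (p + p//4 - p//100 + p//400) mod 7 = (2005 + 501 - 20 + 5) mod 7 = 2491 mod 7 = 6 -> Sunday (Mon=0 ... Sun=6)
Days before December (Jan-Nov): 334; December 1 index = (6 + 334) mod 7 = 4 -> Friday
Last day offset: 31 - 1 = 30 days
Weekday index = (4 + 30) mod 7 = 6

Sunday, December 31


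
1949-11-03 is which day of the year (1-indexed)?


Date: November 3, 1949
Days in months 1 through 10: 304
Plus 3 days in November

Day of year: 307


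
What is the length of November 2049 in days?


November 2049

30 days


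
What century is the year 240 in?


Century = (year - 1) // 100 + 1
= (240 - 1) // 100 + 1
= 239 // 100 + 1
= 2 + 1

3rd century


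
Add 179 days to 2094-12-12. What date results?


Start: 2094-12-12, add 179 days
December 2094 has 31 days: 31 - 12 = 19 days to December 31 -> 160 left
January 2095 has 31 days -> 129 left
February 2095 has 28 days -> 101 left
March 2095 has 31 days -> 70 left
April 2095 has 30 days -> 40 left
May 2095 has 31 days -> 9 left
June 2095: 9 <= 30 -> lands on June 9

Result: 2095-06-09


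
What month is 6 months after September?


September is month 9
9 + 6 = 15; wrap: 15 - 12 = 3

March


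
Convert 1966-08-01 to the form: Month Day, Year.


ISO 1966-08-01 parses as year=1966, month=08, day=01
Month 8 -> August

August 1, 1966


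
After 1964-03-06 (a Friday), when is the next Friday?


Current: Friday
Target: Friday
Days ahead: 7

Next Friday: 1964-03-13


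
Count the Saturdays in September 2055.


September 2055 has 30 days
Anchor: Jan 1, 2055. With p = 2055 - 1 = 2054: (p + p//4 - p//100 + p//400) mod 7 = (2054 + 513 - 20 + 5) mod 7 = 2552 mod 7 = 4 -> Friday (Mon=0 ... Sun=6)
Days before September (Jan-Aug): 243; September 1 index = (4 + 243) mod 7 = 2 -> Wednesday
First Saturday is September 4
Saturdays: 4, 11, 18, 25

4 Saturdays


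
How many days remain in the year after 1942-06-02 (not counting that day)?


Day of year: 153 of 365
Remaining = 365 - 153

212 days


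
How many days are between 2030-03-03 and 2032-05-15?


From 2030-03-03 to 2032-05-15
2030-03-03: days before March = 31 + 28 = 59 (2030 is not a leap year); day of year = 59 + 3 = 62
2032-05-15: days before May = 31 + 29 + 31 + 30 = 121 (2032 is a leap year); day of year = 121 + 15 = 136
Rest of 2030: 365 - 62 = 303
Full years 2031 (365): 365
Total = 303 + 365 + 136 = 804

804 days


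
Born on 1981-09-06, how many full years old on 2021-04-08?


Birth: 1981-09-06
Reference: 2021-04-08
Year difference: 2021 - 1981 = 40
Birthday not yet reached in 2021, subtract 1

39 years old


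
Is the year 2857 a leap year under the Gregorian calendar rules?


Gregorian leap year rule: divisible by 4, but not by 100, unless also by 400.
2857 is not divisible by 4 -> not a leap year

No


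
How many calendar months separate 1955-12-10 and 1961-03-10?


From December 1955 to March 1961
6 years * 12 = 72 months, minus 9 months = 63

63 months


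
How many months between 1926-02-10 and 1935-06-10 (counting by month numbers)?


From February 1926 to June 1935
9 years * 12 = 108 months, plus 4 months = 112

112 months


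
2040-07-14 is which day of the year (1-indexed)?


Date: July 14, 2040
Days in months 1 through 6: 182
Plus 14 days in July

Day of year: 196


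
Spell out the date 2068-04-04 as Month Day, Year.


ISO 2068-04-04 parses as year=2068, month=04, day=04
Month 4 -> April

April 4, 2068


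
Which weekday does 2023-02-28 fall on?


Date: February 28, 2023
Anchor: Jan 1, 2023. With p = 2023 - 1 = 2022: (p + p//4 - p//100 + p//400) mod 7 = (2022 + 505 - 20 + 5) mod 7 = 2512 mod 7 = 6 -> Sunday (Mon=0 ... Sun=6)
Days before February (Jan): 31; offset = 31 + 28 - 1 = 58
Weekday index = (6 + 58) mod 7 = 1

Day of the week: Tuesday


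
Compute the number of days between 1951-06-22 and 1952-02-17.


From 1951-06-22 to 1952-02-17
1951-06-22: days before June = 31 + 28 + 31 + 30 + 31 = 151 (1951 is not a leap year); day of year = 151 + 22 = 173
1952-02-17: days before February = 31; day of year = 31 + 17 = 48
Rest of 1951: 365 - 173 = 192
Total = 192 + 48 = 240

240 days


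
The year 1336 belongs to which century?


Century = (year - 1) // 100 + 1
= (1336 - 1) // 100 + 1
= 1335 // 100 + 1
= 13 + 1

14th century


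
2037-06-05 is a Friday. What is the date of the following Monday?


Current: Friday
Target: Monday
Days ahead: 3

Next Monday: 2037-06-08


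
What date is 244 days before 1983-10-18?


Start: 1983-10-18, subtract 244 days
Back 18 days from October 18 reaches September 30, 1983 -> 226 left
September 1983 has 30 days -> back to August 31, 1983 -> 196 left
August 1983 has 31 days -> back to July 31, 1983 -> 165 left
July 1983 has 31 days -> back to June 30, 1983 -> 134 left
June 1983 has 30 days -> back to May 31, 1983 -> 104 left
May 1983 has 31 days -> back to April 30, 1983 -> 73 left
April 1983 has 30 days -> back to March 31, 1983 -> 43 left
March 1983 has 31 days -> back to February 28, 1983 -> 12 left
February 1983: 28 - 12 = 16 -> lands on February 16

Result: 1983-02-16


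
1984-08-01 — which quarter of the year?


Month: August (month 8)
Q1: Jan-Mar, Q2: Apr-Jun, Q3: Jul-Sep, Q4: Oct-Dec

Q3


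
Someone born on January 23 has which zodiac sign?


Date: January 23
Conventional tropical zodiac dates: Aquarius from January 20 onward; Pisces starts February 19
January 23 falls within the Aquarius range

Aquarius


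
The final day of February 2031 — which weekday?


February 2031 has 28 days
Anchor: Jan 1, 2031. With p = 2031 - 1 = 2030: (p + p//4 - p//100 + p//400) mod 7 = (2030 + 507 - 20 + 5) mod 7 = 2522 mod 7 = 2 -> Wednesday (Mon=0 ... Sun=6)
Days before February (Jan): 31; February 1 index = (2 + 31) mod 7 = 5 -> Saturday
Last day offset: 28 - 1 = 27 days
Weekday index = (5 + 27) mod 7 = 4

Friday, February 28


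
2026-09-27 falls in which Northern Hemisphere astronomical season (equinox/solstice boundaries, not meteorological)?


Date: September 27
Astronomical Autumn (approx.; exact equinox/solstice day varies by year): September 22 to December 20
September 27 falls within the Autumn window

Autumn
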